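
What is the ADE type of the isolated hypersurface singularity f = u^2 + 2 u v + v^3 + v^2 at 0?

The Hessian of f at 0 has rank 1. Corank 1: A-series; mu = 2 gives A_2.

A2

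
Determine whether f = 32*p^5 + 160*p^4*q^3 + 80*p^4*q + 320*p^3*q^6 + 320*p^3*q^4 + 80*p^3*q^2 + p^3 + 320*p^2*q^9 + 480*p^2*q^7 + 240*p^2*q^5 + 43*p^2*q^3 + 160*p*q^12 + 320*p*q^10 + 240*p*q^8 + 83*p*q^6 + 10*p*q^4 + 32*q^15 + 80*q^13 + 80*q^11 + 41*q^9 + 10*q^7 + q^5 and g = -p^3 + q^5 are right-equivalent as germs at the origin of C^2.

The Hessian of f at 0 is [[0, 0], [0, 0]] with rank 0, so corank 2. A Groebner basis of the Jacobian ideal J(f) in C{p,q} is {p^2/2 + p*q^3, -4*p^2 + q^4, p^3, p^2*q}; counting standard monomials gives mu = 8. Corank 2; j^3 = p^3 is a perfect cube, so E-series; the 5-jet and mu = 8 give E_8. The Hessian of g at 0 is [[0, 0], [0, 0]] with rank 0, so corank 2. A Groebner basis of the Jacobian ideal J(g) in C{p,q} is {q^4, p^2}; counting standard monomials gives mu = 8. Corank 2; j^3 = -p^3 is a perfect cube, so E-series; the 5-jet and mu = 8 give E_8. Both have type E_8, hence right-equivalent.

Yes.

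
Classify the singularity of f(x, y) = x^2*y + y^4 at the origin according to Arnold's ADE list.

The Hessian of f at 0 has rank 0. Corank 2; j^3 = x^2*y has shape L^2 M (L != M), so D-series; mu = 5 gives D_5.

D5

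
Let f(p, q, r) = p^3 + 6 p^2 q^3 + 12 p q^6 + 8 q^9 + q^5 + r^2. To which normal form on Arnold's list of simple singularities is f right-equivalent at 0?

E_{8}

The Hessian of f at 0 has rank 1. Corank 2; j^3 = p^3 is a perfect cube, so E-series; the 5-jet and mu = 8 give E_8.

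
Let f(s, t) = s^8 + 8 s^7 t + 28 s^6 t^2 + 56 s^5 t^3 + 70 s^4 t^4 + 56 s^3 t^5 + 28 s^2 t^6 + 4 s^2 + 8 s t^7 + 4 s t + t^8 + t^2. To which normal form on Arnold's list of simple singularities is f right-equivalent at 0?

A_7

The Hessian of f at 0 has rank 1. Corank 1: A-series; mu = 7 gives A_7.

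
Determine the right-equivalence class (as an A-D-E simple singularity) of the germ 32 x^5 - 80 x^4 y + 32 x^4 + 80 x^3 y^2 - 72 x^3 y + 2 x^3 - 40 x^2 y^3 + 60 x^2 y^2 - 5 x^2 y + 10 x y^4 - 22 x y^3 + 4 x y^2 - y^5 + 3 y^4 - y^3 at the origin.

The Hessian of f at 0 is [[0, 0], [0, 0]] with rank 0, so corank 2. A Groebner basis of the Jacobian ideal J(f) in C{x,y} is {x*y^2 - x*y/7 + y^2/7, -x*y/7 + y^3 + y^2/7, x^2 - 10*x*y/7 + 3*y^2/7}; counting standard monomials gives mu = 5. Corank 2; j^3 = (x - y)^2*(2*x - y) has shape L^2 M (L != M), so D-series; mu = 5 gives D_5.

D_5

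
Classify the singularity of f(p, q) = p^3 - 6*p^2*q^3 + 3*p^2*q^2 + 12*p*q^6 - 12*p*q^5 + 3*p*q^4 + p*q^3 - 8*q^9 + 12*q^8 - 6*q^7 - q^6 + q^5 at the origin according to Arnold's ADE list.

The Hessian of f at 0 has rank 0. Corank 2; j^3 = p^3 is a perfect cube, so E-series; the 4-jet and mu = 7 give E_7.

E7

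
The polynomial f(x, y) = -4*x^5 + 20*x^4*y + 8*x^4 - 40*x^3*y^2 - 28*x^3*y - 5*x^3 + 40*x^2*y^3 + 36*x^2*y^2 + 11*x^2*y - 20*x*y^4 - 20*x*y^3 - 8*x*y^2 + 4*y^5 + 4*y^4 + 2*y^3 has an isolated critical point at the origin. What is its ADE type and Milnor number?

Type D_{4}, Milnor number mu = 4.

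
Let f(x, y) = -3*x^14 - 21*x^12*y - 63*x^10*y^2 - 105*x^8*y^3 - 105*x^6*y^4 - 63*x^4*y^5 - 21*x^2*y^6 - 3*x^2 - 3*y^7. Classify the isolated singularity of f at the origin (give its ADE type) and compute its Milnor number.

Type A_{6}, Milnor number mu = 6.

The Hessian of f at 0 is [[-6, 0], [0, 0]] with rank 1, so corank 1. A Groebner basis of the Jacobian ideal J(f) in C{x,y} is {y^6, x}; counting standard monomials gives mu = 6. Corank 1: A-series; mu = 6 gives A_6.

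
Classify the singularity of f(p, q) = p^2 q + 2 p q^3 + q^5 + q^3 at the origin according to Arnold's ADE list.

The Hessian of f at 0 has rank 0. Corank 2; j^3 = q*(p^2 + q^2) splits into three distinct lines over C (the quadratic factor has nonzero discriminant), so D_4.

D_4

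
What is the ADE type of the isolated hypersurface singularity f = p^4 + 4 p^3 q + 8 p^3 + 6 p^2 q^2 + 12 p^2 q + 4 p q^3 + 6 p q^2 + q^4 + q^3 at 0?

The Hessian of f at 0 is [[0, 0], [0, 0]] with rank 0, so corank 2. A Groebner basis of the Jacobian ideal J(f) in C{p,q} is {q^4, p*q^2 + 2*q^3/3, p^2 + p*q + q^2/4}; counting standard monomials gives mu = 6. Corank 2; j^3 = (2*p + q)^3 is a perfect cube, so E-series; the 4-jet and mu = 6 give E_6.

E_{6}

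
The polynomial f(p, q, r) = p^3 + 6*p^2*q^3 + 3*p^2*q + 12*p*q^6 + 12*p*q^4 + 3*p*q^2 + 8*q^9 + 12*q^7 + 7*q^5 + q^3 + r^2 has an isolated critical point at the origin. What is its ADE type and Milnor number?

The Hessian of f at 0 is [[0, 0, 0], [0, 0, 0], [0, 0, 2]] with rank 1, so corank 2. A Groebner basis of the Jacobian ideal J(f) in C{p,q,r} is {p^2/4 + p*q^3 + p*q/2 + q^2/4, q^4, p^3 - 3*p*q^2 - 2*q^3, p^2*q + 2*p*q^2 + q^3, r}; counting standard monomials gives mu = 8. Corank 2; j^3 = (p + q)^3 is a perfect cube, so E-series; the 5-jet and mu = 8 give E_8.

Type E8, Milnor number mu = 8.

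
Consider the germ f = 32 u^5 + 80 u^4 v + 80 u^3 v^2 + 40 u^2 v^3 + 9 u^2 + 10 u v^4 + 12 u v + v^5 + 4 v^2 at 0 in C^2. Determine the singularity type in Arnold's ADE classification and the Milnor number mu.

The Hessian of f at 0 is [[18, 12], [12, 8]] with rank 1, so corank 1. A Groebner basis of the Jacobian ideal J(f) in C{u,v} is {v^4, u + 2*v/3}; counting standard monomials gives mu = 4. Corank 1: A-series; mu = 4 gives A_4.

Type A4, Milnor number mu = 4.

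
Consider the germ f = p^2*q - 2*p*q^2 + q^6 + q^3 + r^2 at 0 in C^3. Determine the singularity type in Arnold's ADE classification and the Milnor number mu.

The Hessian of f at 0 is [[0, 0, 0], [0, 0, 0], [0, 0, 2]] with rank 1, so corank 2. A Groebner basis of the Jacobian ideal J(f) in C{p,q,r} is {p^2/6 + q^5 - q^2/6, p^3 - q^3, p*q - q^2, r}; counting standard monomials gives mu = 7. Corank 2; j^3 = q*(p - q)^2 has shape L^2 M (L != M), so D-series; mu = 7 gives D_7.

Type D7, Milnor number mu = 7.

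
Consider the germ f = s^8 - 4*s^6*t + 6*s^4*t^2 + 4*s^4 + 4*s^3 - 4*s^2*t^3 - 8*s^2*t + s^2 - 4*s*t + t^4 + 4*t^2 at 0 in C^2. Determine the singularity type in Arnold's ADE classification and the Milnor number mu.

Type A_3, Milnor number mu = 3.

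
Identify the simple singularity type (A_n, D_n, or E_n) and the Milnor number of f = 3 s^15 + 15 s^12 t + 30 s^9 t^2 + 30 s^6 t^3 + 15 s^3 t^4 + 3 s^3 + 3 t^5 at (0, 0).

Type E_8, Milnor number mu = 8.

The Hessian of f at 0 has rank 0. Corank 2; j^3 = 3*s^3 is a perfect cube, so E-series; the 5-jet and mu = 8 give E_8.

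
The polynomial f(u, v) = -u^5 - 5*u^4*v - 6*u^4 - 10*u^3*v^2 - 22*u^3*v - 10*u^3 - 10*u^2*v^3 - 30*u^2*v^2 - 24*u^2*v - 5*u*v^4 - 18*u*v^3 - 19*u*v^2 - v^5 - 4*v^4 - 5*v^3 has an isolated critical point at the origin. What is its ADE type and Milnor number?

Type D4, Milnor number mu = 4.

The Hessian of f at 0 has rank 0. Corank 2; j^3 = -(u + v)*(10*u^2 + 14*u*v + 5*v^2) splits into three distinct lines over C (the quadratic factor has nonzero discriminant), so D_4.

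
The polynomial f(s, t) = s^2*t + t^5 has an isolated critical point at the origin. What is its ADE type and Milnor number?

The Hessian of f at 0 is [[0, 0], [0, 0]] with rank 0, so corank 2. A Groebner basis of the Jacobian ideal J(f) in C{s,t} is {s^2/5 + t^4, s^3, s*t}; counting standard monomials gives mu = 6. Corank 2; j^3 = s^2*t has shape L^2 M (L != M), so D-series; mu = 6 gives D_6.

Type D_6, Milnor number mu = 6.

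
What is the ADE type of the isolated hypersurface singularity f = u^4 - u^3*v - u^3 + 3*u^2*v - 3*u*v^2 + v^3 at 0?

E_{7}

The Hessian of f at 0 is [[0, 0], [0, 0]] with rank 0, so corank 2. A Groebner basis of the Jacobian ideal J(f) in C{u,v} is {3*u^2 - 6*u*v + v^4 - v^3 + 3*v^2, u^3 - 3*u^2 + 6*u*v - 3*v^2, u^2*v - 3*u^2 + 6*u*v - 3*v^2, -2*u^2 + u*v^2 + 4*u*v - v^3/3 - 2*v^2}; counting standard monomials gives mu = 7. Corank 2; j^3 = -(u - v)^3 is a perfect cube, so E-series; the 4-jet and mu = 7 give E_7.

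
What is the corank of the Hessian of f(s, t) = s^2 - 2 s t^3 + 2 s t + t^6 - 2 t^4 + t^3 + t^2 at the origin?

The Hessian at 0 is [[2, 2], [2, 2]] of rank 1; hence corank 1.

1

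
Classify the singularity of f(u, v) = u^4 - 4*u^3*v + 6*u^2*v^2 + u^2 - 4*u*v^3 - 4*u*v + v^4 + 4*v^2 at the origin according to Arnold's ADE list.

A3

The Hessian of f at 0 is [[2, -4], [-4, 8]] with rank 1, so corank 1. A Groebner basis of the Jacobian ideal J(f) in C{u,v} is {v^3, u - 2*v}; counting standard monomials gives mu = 3. Corank 1: A-series; mu = 3 gives A_3.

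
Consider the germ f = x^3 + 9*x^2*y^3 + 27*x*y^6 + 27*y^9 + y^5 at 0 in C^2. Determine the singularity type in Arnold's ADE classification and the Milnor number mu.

Type E8, Milnor number mu = 8.

The Hessian of f at 0 is [[0, 0], [0, 0]] with rank 0, so corank 2. A Groebner basis of the Jacobian ideal J(f) in C{x,y} is {x^2/6 + x*y^3, y^4, x^3, x^2*y}; counting standard monomials gives mu = 8. Corank 2; j^3 = x^3 is a perfect cube, so E-series; the 5-jet and mu = 8 give E_8.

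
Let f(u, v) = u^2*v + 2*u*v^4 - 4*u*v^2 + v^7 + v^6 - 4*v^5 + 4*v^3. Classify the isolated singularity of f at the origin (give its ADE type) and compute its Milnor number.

The Hessian of f at 0 is [[0, 0], [0, 0]] with rank 0, so corank 2. A Groebner basis of the Jacobian ideal J(f) in C{u,v} is {u*v + v^4 - 2*v^2, u^3 - 2*u^2 + 8*u*v - 8*v^3 - 8*v^2, u^2*v - 2*u^2/3 + 8*u*v/3 - 4*v^3 - 8*v^2/3, -u^2/6 + u*v^2 + 2*u*v/3 - 2*v^3 - 2*v^2/3}; counting standard monomials gives mu = 7. Corank 2; j^3 = v*(u - 2*v)^2 has shape L^2 M (L != M), so D-series; mu = 7 gives D_7.

Type D7, Milnor number mu = 7.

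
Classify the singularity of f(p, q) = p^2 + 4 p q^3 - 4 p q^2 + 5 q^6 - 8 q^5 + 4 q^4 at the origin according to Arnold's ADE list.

The Hessian of f at 0 is [[2, 0], [0, 0]] with rank 1, so corank 1. A Groebner basis of the Jacobian ideal J(f) in C{p,q} is {p*q^2 + p*q + p - 2*q^2, p/2 + q^3 - q^2, p^2 + 2*p*q + 2*p - 4*q^2}; counting standard monomials gives mu = 5. Corank 1: A-series; mu = 5 gives A_5.

A5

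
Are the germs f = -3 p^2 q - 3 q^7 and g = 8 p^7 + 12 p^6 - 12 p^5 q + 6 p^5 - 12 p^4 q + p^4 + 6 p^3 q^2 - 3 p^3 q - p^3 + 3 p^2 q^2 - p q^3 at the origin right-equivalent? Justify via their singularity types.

No.

The Hessian of f at 0 has rank 0. Corank 2; j^3 = -3*p^2*q has shape L^2 M (L != M), so D-series; mu = 8 gives D_8. The Hessian of g at 0 has rank 0. Corank 2; j^3 = -p^3 is a perfect cube, so E-series; the 4-jet and mu = 7 give E_7. f is D_8 but g is E_7, hence not right-equivalent.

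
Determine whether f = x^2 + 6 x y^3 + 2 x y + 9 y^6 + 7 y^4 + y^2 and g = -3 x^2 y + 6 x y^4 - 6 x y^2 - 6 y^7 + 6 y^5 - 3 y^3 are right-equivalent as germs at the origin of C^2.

The Hessian of f at 0 has rank 1. Corank 1: A-series; mu = 3 gives A_3. The Hessian of g at 0 has rank 0. Corank 2; j^3 = -3*y*(x + y)^2 has shape L^2 M (L != M), so D-series; mu = 8 gives D_8. f is A_3 but g is D_8, hence not right-equivalent.

No.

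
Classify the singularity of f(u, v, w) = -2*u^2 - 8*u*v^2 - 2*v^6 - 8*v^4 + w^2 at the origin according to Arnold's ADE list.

The Hessian of f at 0 has rank 2. Corank 1: A-series; mu = 5 gives A_5.

A_{5}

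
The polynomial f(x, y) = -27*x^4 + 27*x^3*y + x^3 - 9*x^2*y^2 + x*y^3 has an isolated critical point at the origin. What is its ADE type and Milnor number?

Type E7, Milnor number mu = 7.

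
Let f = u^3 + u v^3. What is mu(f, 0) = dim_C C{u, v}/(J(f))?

7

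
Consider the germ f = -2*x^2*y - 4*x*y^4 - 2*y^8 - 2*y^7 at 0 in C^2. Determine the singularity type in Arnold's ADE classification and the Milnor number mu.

The Hessian of f at 0 is [[0, 0], [0, 0]] with rank 0, so corank 2. A Groebner basis of the Jacobian ideal J(f) in C{x,y} is {x^2*y^2, 8*x^2*y + x^2 + x*y^3, x*y + y^4, x^3}; counting standard monomials gives mu = 9. Corank 2; j^3 = -2*x^2*y has shape L^2 M (L != M), so D-series; mu = 9 gives D_9.

Type D9, Milnor number mu = 9.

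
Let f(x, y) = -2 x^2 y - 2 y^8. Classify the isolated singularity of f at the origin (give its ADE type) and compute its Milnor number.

Type D_9, Milnor number mu = 9.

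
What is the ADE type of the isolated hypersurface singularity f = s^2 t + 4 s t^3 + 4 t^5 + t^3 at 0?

D_{4}

The Hessian of f at 0 has rank 0. Corank 2; j^3 = t*(s^2 + t^2) splits into three distinct lines over C (the quadratic factor has nonzero discriminant), so D_4.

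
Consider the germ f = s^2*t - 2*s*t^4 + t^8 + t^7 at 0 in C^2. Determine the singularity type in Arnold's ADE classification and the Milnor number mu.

Type D_9, Milnor number mu = 9.

The Hessian of f at 0 is [[0, 0], [0, 0]] with rank 0, so corank 2. A Groebner basis of the Jacobian ideal J(f) in C{s,t} is {s^2*t^2, -8*s^2*t - s^2 + s*t^3, -s*t + t^4, s^3}; counting standard monomials gives mu = 9. Corank 2; j^3 = s^2*t has shape L^2 M (L != M), so D-series; mu = 9 gives D_9.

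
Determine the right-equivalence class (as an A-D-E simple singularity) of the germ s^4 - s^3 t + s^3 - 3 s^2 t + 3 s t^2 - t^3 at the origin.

E7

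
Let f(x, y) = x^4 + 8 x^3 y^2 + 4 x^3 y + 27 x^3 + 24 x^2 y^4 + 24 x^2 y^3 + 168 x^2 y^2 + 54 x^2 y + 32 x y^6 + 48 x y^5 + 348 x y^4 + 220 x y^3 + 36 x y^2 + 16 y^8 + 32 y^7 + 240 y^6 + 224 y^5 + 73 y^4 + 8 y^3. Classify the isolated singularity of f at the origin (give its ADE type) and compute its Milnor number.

The Hessian of f at 0 has rank 0. Corank 2; j^3 = (3*x + 2*y)^3 is a perfect cube, so E-series; the 4-jet and mu = 6 give E_6.

Type E_6, Milnor number mu = 6.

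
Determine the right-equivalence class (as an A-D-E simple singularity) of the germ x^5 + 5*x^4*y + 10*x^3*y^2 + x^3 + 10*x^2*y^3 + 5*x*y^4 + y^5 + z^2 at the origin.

E8

The Hessian of f at 0 is [[0, 0, 0], [0, 0, 0], [0, 0, 2]] with rank 1, so corank 2. A Groebner basis of the Jacobian ideal J(f) in C{x,y,z} is {y^5, x*y^3 + y^4/4, x^2, z}; counting standard monomials gives mu = 8. Corank 2; j^3 = x^3 is a perfect cube, so E-series; the 5-jet and mu = 8 give E_8.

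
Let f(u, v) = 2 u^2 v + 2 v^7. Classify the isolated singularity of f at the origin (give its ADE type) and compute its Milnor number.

The Hessian of f at 0 is [[0, 0], [0, 0]] with rank 0, so corank 2. A Groebner basis of the Jacobian ideal J(f) in C{u,v} is {u^2/7 + v^6, u^3, u*v}; counting standard monomials gives mu = 8. Corank 2; j^3 = 2*u^2*v has shape L^2 M (L != M), so D-series; mu = 8 gives D_8.

Type D_{8}, Milnor number mu = 8.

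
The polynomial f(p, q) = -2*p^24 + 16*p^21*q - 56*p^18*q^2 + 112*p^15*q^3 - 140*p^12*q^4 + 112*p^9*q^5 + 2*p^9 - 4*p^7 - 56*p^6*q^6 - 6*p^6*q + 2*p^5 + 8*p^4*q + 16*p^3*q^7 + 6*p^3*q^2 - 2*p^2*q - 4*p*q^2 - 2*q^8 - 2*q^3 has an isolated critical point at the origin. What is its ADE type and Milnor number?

Type D_9, Milnor number mu = 9.

The Hessian of f at 0 is [[0, 0], [0, 0]] with rank 0, so corank 2. A Groebner basis of the Jacobian ideal J(f) in C{p,q} is {p^2*q^2 + 8*p^2*q + p^2 + 16*p*q^2 + 3*p*q + 8*q^3 + 2*q^2, -16*p^2*q - 2*p^2 + p*q^3 - 32*p*q^2 - 5*p*q - 16*q^3 - 3*q^2, 24*p^2*q + 3*p^2 + 48*p*q^2 + 7*p*q + q^4 + 24*q^3 + 4*q^2, p^3 + 3*p^2*q + 3*p*q^2 + q^3}; counting standard monomials gives mu = 9. Corank 2; j^3 = -2*q*(p + q)^2 has shape L^2 M (L != M), so D-series; mu = 9 gives D_9.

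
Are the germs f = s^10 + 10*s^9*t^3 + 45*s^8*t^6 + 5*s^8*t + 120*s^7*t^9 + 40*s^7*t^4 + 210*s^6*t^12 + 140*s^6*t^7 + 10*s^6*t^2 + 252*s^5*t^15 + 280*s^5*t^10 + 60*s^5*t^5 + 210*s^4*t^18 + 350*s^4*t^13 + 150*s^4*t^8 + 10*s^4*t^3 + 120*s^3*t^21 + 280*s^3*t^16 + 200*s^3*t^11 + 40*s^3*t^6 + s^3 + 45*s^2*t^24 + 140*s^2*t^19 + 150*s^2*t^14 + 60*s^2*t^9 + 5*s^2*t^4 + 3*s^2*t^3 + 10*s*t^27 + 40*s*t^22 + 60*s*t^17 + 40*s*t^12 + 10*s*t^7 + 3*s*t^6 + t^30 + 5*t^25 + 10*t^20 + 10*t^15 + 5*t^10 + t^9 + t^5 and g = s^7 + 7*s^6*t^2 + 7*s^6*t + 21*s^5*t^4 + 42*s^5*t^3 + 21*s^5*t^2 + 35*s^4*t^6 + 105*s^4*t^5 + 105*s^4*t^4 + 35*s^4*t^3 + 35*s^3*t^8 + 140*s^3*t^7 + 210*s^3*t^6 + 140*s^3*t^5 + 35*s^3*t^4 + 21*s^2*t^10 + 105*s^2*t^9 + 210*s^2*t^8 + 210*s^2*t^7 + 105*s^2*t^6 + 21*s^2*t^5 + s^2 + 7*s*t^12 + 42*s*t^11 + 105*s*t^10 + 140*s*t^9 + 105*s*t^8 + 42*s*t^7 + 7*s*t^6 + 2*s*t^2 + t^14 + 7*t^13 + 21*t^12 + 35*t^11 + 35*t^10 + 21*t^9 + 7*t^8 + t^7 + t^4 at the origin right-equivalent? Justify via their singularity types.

The Hessian of f at 0 has rank 0. Corank 2; j^3 = s^3 is a perfect cube, so E-series; the 5-jet and mu = 8 give E_8. The Hessian of g at 0 has rank 1. Corank 1: A-series; mu = 6 gives A_6. f is E_8 but g is A_6, hence not right-equivalent.

No.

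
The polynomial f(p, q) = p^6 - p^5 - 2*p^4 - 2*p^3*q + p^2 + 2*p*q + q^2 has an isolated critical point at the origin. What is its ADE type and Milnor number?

The Hessian of f at 0 is [[2, 2], [2, 2]] with rank 1, so corank 1. A Groebner basis of the Jacobian ideal J(f) in C{p,q} is {p + q^3 + q, p^2 - q^2, p*q + q^2}; counting standard monomials gives mu = 4. Corank 1: A-series; mu = 4 gives A_4.

Type A_{4}, Milnor number mu = 4.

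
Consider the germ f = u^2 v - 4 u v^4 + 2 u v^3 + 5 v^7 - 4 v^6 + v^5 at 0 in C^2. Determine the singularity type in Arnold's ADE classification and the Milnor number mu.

The Hessian of f at 0 is [[0, 0], [0, 0]] with rank 0, so corank 2. A Groebner basis of the Jacobian ideal J(f) in C{u,v} is {2*u^2/3 + u*v^3 + 11*u*v^2/6 + 7*u*v/12 + 7*v^3/12, -u*v/2 + v^4 - v^3/2, u^3 - u^2/3 - 2*u*v^2/3 - u*v/6 - v^3/6, u^2*v - 4*u^2/3 - 19*u*v^2/6 - 11*u*v/12 - 11*v^3/12}; counting standard monomials gives mu = 8. Corank 2; j^3 = u^2*v has shape L^2 M (L != M), so D-series; mu = 8 gives D_8.

Type D_8, Milnor number mu = 8.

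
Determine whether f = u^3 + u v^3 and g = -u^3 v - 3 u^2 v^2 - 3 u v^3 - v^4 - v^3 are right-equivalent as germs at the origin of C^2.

Yes.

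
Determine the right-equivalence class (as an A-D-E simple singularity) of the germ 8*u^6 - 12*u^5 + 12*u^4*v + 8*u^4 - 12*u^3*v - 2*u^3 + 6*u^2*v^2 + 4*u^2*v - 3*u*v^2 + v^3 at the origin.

D_4

The Hessian of f at 0 is [[0, 0], [0, 0]] with rank 0, so corank 2. A Groebner basis of the Jacobian ideal J(f) in C{u,v} is {v^3, u^2 - 3*v^2/2, u*v - 3*v^2/2}; counting standard monomials gives mu = 4. Corank 2; j^3 = -(u - v)*(2*u^2 - 2*u*v + v^2) splits into three distinct lines over C (the quadratic factor has nonzero discriminant), so D_4.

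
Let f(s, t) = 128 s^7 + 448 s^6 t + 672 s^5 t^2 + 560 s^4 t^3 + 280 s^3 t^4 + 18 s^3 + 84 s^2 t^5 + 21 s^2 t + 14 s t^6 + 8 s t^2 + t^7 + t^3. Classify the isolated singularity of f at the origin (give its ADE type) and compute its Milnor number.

Type D8, Milnor number mu = 8.

The Hessian of f at 0 is [[0, 0], [0, 0]] with rank 0, so corank 2. A Groebner basis of the Jacobian ideal J(f) in C{s,t} is {-2187*s*t/14 + t^6 - 729*t^2/14, s*t^2 + t^3/3, s^2 + 5*s*t/6 + t^2/6}; counting standard monomials gives mu = 8. Corank 2; j^3 = (2*s + t)*(3*s + t)^2 has shape L^2 M (L != M), so D-series; mu = 8 gives D_8.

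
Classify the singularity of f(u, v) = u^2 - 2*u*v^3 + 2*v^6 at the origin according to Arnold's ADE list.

A5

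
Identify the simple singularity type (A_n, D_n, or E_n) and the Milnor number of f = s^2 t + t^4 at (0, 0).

The Hessian of f at 0 has rank 0. Corank 2; j^3 = s^2*t has shape L^2 M (L != M), so D-series; mu = 5 gives D_5.

Type D_5, Milnor number mu = 5.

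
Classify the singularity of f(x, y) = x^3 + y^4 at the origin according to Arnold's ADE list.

The Hessian of f at 0 is [[0, 0], [0, 0]] with rank 0, so corank 2. A Groebner basis of the Jacobian ideal J(f) in C{x,y} is {y^3, x^2}; counting standard monomials gives mu = 6. Corank 2; j^3 = x^3 is a perfect cube, so E-series; the 4-jet and mu = 6 give E_6.

E6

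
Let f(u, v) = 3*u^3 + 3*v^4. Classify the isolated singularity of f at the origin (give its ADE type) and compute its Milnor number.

Type E_6, Milnor number mu = 6.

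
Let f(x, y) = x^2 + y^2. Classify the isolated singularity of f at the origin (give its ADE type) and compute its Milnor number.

Type A_1, Milnor number mu = 1.

The Hessian of f at 0 has rank 2. Corank 0: nondegenerate Morse point, so A_1.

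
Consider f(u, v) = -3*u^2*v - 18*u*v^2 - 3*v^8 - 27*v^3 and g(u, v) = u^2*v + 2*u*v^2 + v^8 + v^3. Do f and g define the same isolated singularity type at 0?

Yes.

The Hessian of f at 0 has rank 0. Corank 2; j^3 = -3*v*(u + 3*v)^2 has shape L^2 M (L != M), so D-series; mu = 9 gives D_9. The Hessian of g at 0 has rank 0. Corank 2; j^3 = v*(u + v)^2 has shape L^2 M (L != M), so D-series; mu = 9 gives D_9. Both have type D_9, hence right-equivalent.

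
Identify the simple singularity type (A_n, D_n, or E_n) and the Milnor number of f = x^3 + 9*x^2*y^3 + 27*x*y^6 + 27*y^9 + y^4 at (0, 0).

Type E6, Milnor number mu = 6.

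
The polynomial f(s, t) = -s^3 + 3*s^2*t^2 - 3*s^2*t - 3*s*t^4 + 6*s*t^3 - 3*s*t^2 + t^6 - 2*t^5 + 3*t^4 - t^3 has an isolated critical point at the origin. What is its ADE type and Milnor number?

Type E8, Milnor number mu = 8.

The Hessian of f at 0 is [[0, 0], [0, 0]] with rank 0, so corank 2. A Groebner basis of the Jacobian ideal J(f) in C{s,t} is {t^4, s^3 + 3*s^2*t + 3*s^2/2 + 3*s*t - 2*t^3 + 3*t^2/2, -s^2/2 + s*t^2 - s*t + t^3 - t^2/2}; counting standard monomials gives mu = 8. Corank 2; j^3 = -(s + t)^3 is a perfect cube, so E-series; the 5-jet and mu = 8 give E_8.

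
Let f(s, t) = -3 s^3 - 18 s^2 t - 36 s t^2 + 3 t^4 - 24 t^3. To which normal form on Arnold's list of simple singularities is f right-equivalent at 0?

E6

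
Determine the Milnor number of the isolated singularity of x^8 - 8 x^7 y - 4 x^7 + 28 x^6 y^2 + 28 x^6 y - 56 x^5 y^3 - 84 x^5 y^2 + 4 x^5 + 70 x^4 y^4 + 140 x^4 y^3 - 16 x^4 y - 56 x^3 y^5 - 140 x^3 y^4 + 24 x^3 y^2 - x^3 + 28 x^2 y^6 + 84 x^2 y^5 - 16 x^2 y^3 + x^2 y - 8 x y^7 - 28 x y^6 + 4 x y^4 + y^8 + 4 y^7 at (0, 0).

9

The Hessian of f at 0 has rank 0. Corank 2; j^3 = -x^2*(x - y) has shape L^2 M (L != M), so D-series; mu = 9 gives D_9.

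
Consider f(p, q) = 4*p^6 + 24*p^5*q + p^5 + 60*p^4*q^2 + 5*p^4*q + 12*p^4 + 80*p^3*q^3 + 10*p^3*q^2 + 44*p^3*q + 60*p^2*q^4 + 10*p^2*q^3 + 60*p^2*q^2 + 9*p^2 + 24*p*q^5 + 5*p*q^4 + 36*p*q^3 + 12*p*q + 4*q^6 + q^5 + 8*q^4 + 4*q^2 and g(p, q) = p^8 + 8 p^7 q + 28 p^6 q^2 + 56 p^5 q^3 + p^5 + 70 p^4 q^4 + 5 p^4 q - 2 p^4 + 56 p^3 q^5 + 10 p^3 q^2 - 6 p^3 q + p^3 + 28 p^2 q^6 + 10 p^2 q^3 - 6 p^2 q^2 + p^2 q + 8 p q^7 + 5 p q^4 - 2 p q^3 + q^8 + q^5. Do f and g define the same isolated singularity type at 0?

The Hessian of f at 0 is [[18, 12], [12, 8]] with rank 1, so corank 1. A Groebner basis of the Jacobian ideal J(f) in C{p,q} is {81*p/2 + q^3 + 27*q, p^2 - 4*q^2/9, p*q + 2*q^2/3}; counting standard monomials gives mu = 4. Corank 1: A-series; mu = 4 gives A_4. The Hessian of g at 0 is [[0, 0], [0, 0]] with rank 0, so corank 2. A Groebner basis of the Jacobian ideal J(g) in C{p,q} is {p^2*q^2 + 11*p^2*q/4 - p^2 + 5*p*q^2/2 - 3*p*q/4 + 3*q^3/4, -53*p^2*q/8 + 2*p^2 + p*q^3 - 21*p*q^2/4 + 13*p*q/8 - 13*q^3/8, 21*p^2*q/2 - 3*p^2 + 7*p*q^2 - 5*p*q/2 + q^4 + 5*q^3/2, p^3 + 3*p^2*q - p^2 + 3*p*q^2 - p*q + q^3}; counting standard monomials gives mu = 9. Corank 2; j^3 = p^2*(p + q) has shape L^2 M (L != M), so D-series; mu = 9 gives D_9. f is A_4 but g is D_9, hence not right-equivalent.

No.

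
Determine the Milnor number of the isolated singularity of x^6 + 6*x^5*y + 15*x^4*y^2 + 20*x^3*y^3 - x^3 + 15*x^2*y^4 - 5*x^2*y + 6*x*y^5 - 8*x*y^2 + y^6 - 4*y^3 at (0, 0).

7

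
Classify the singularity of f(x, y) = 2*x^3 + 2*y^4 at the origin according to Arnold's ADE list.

The Hessian of f at 0 is [[0, 0], [0, 0]] with rank 0, so corank 2. A Groebner basis of the Jacobian ideal J(f) in C{x,y} is {y^3, x^2}; counting standard monomials gives mu = 6. Corank 2; j^3 = 2*x^3 is a perfect cube, so E-series; the 4-jet and mu = 6 give E_6.

E_{6}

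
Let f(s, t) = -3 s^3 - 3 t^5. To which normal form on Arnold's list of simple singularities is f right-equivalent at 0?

E_8

The Hessian of f at 0 has rank 0. Corank 2; j^3 = -3*s^3 is a perfect cube, so E-series; the 5-jet and mu = 8 give E_8.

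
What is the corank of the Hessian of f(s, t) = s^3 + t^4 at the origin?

2

The Hessian at 0 is [[0, 0], [0, 0]] of rank 0; hence corank 2.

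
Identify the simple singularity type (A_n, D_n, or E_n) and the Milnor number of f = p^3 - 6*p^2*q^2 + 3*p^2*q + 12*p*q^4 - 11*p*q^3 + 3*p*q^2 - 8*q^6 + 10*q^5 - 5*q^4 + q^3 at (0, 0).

The Hessian of f at 0 has rank 0. Corank 2; j^3 = (p + q)^3 is a perfect cube, so E-series; the 4-jet and mu = 7 give E_7.

Type E7, Milnor number mu = 7.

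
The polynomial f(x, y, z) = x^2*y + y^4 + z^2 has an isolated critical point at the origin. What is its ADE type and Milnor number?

The Hessian of f at 0 has rank 1. Corank 2; j^3 = x^2*y has shape L^2 M (L != M), so D-series; mu = 5 gives D_5.

Type D_5, Milnor number mu = 5.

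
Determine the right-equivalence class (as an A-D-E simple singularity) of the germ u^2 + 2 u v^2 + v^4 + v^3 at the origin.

A_{2}

The Hessian of f at 0 has rank 1. Corank 1: A-series; mu = 2 gives A_2.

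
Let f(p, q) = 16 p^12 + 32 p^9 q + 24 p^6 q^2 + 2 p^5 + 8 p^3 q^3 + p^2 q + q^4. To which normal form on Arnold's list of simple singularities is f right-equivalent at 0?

D5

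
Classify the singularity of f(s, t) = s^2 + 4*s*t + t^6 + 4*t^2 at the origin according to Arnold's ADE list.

A5

The Hessian of f at 0 is [[2, 4], [4, 8]] with rank 1, so corank 1. A Groebner basis of the Jacobian ideal J(f) in C{s,t} is {t^5, s + 2*t}; counting standard monomials gives mu = 5. Corank 1: A-series; mu = 5 gives A_5.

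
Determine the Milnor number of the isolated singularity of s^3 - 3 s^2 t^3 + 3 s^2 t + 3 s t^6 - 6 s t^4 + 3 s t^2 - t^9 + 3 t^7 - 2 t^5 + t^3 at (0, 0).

8

The Hessian of f at 0 has rank 0. Corank 2; j^3 = (s + t)^3 is a perfect cube, so E-series; the 5-jet and mu = 8 give E_8.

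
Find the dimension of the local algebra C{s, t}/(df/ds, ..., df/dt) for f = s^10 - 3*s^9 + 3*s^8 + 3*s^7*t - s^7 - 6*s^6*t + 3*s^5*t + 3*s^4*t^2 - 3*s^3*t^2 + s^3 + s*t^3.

The Hessian of f at 0 has rank 0. Corank 2; j^3 = s^3 is a perfect cube, so E-series; the 4-jet and mu = 7 give E_7.

7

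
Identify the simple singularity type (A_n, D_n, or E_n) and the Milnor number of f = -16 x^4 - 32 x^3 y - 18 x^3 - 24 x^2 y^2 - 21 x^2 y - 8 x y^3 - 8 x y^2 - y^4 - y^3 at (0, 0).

The Hessian of f at 0 has rank 0. Corank 2; j^3 = -(2*x + y)*(3*x + y)^2 has shape L^2 M (L != M), so D-series; mu = 5 gives D_5.

Type D_{5}, Milnor number mu = 5.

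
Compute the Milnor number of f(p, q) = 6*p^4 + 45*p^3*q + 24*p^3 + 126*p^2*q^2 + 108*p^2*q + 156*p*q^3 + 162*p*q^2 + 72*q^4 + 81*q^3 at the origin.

7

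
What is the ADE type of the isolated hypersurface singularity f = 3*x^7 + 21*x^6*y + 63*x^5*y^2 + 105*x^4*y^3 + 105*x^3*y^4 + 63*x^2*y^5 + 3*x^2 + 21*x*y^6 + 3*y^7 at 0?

The Hessian of f at 0 has rank 1. Corank 1: A-series; mu = 6 gives A_6.

A_{6}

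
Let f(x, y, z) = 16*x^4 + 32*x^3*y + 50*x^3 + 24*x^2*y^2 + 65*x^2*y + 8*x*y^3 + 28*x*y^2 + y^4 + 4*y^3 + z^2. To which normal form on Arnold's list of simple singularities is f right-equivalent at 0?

The Hessian of f at 0 has rank 1. Corank 2; j^3 = (2*x + y)*(5*x + 2*y)^2 has shape L^2 M (L != M), so D-series; mu = 5 gives D_5.

D_{5}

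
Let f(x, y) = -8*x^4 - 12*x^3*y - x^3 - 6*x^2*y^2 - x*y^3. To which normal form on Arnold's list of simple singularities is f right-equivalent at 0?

The Hessian of f at 0 has rank 0. Corank 2; j^3 = -x^3 is a perfect cube, so E-series; the 4-jet and mu = 7 give E_7.

E_7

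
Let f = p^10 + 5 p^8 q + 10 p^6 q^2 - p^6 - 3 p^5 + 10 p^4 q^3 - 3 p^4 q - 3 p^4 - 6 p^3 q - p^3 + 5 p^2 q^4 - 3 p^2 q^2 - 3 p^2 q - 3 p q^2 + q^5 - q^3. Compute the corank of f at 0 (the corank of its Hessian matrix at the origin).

2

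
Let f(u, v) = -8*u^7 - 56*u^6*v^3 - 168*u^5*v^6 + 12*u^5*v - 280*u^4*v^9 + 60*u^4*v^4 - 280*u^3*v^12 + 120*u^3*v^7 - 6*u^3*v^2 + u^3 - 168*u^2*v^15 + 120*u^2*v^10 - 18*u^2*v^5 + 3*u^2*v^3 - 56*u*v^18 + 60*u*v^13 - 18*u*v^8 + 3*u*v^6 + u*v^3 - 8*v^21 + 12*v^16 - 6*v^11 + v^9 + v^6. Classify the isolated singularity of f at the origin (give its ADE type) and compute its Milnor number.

Type E_{7}, Milnor number mu = 7.

The Hessian of f at 0 has rank 0. Corank 2; j^3 = u^3 is a perfect cube, so E-series; the 4-jet and mu = 7 give E_7.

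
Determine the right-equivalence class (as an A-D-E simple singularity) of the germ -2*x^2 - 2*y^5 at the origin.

The Hessian of f at 0 is [[-4, 0], [0, 0]] with rank 1, so corank 1. A Groebner basis of the Jacobian ideal J(f) in C{x,y} is {y^4, x}; counting standard monomials gives mu = 4. Corank 1: A-series; mu = 4 gives A_4.

A_4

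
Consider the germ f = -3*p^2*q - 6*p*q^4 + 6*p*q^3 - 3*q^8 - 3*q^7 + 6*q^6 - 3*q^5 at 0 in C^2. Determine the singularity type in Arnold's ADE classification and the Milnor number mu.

The Hessian of f at 0 has rank 0. Corank 2; j^3 = -3*p^2*q has shape L^2 M (L != M), so D-series; mu = 9 gives D_9.

Type D9, Milnor number mu = 9.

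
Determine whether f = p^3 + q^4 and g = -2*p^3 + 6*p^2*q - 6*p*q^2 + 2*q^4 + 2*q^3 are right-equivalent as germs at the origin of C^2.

The Hessian of f at 0 is [[0, 0], [0, 0]] with rank 0, so corank 2. A Groebner basis of the Jacobian ideal J(f) in C{p,q} is {q^3, p^2}; counting standard monomials gives mu = 6. Corank 2; j^3 = p^3 is a perfect cube, so E-series; the 4-jet and mu = 6 give E_6. The Hessian of g at 0 is [[0, 0], [0, 0]] with rank 0, so corank 2. A Groebner basis of the Jacobian ideal J(g) in C{p,q} is {q^3, p^2 - 2*p*q + q^2}; counting standard monomials gives mu = 6. Corank 2; j^3 = -2*(p - q)^3 is a perfect cube, so E-series; the 4-jet and mu = 6 give E_6. Both have type E_6, hence right-equivalent.

Yes.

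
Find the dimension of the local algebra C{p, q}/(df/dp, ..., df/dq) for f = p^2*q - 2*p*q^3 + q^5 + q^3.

4

The Hessian of f at 0 is [[0, 0], [0, 0]] with rank 0, so corank 2. A Groebner basis of the Jacobian ideal J(f) in C{p,q} is {q^3, p^2 + 3*q^2, p*q}; counting standard monomials gives mu = 4. Corank 2; j^3 = q*(p^2 + q^2) splits into three distinct lines over C (the quadratic factor has nonzero discriminant), so D_4.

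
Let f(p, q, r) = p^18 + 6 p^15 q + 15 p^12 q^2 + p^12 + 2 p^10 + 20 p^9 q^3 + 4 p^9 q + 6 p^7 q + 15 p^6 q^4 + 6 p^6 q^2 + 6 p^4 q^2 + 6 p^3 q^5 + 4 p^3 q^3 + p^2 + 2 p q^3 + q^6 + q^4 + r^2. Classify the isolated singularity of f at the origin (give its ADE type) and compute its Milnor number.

The Hessian of f at 0 has rank 2. Corank 1: A-series; mu = 3 gives A_3.

Type A3, Milnor number mu = 3.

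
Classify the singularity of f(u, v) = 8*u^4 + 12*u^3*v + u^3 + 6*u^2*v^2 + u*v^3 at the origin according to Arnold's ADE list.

E_{7}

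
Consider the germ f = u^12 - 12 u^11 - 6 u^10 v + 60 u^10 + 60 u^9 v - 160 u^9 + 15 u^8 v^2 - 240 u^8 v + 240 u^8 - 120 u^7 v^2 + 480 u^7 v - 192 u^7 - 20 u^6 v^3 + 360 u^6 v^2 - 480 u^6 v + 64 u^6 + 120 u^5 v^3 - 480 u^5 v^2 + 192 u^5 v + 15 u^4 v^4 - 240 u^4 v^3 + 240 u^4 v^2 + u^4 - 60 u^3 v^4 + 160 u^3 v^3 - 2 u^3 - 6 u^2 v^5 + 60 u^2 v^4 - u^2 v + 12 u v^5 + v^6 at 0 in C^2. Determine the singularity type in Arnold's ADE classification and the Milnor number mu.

Type D_{7}, Milnor number mu = 7.

The Hessian of f at 0 has rank 0. Corank 2; j^3 = -u^2*(2*u + v) has shape L^2 M (L != M), so D-series; mu = 7 gives D_7.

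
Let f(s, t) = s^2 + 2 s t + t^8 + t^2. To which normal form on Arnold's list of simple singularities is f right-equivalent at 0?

The Hessian of f at 0 has rank 1. Corank 1: A-series; mu = 7 gives A_7.

A_7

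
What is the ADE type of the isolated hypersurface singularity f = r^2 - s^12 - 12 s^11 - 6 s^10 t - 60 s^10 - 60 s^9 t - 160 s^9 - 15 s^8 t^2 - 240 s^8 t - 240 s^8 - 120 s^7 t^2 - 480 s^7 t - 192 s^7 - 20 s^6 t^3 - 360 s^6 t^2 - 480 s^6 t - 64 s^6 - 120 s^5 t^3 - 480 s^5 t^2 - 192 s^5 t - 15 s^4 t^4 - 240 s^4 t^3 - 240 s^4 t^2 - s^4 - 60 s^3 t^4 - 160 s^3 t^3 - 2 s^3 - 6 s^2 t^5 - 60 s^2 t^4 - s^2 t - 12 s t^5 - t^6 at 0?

D_{7}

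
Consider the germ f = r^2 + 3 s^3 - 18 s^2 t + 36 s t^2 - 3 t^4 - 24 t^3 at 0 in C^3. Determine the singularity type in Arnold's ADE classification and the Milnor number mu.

Type E_6, Milnor number mu = 6.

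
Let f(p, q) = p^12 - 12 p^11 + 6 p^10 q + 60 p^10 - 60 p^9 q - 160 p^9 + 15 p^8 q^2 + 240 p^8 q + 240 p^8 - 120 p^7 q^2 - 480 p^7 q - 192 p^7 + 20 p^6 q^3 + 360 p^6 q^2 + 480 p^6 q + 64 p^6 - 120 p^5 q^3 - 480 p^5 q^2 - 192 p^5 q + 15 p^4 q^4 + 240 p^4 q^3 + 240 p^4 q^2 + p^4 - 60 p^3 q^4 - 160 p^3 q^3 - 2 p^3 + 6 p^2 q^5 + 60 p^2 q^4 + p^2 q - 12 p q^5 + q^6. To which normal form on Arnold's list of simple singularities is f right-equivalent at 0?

D_{7}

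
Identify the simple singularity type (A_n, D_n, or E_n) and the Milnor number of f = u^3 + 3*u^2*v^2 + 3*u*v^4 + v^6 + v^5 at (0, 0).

Type E_{8}, Milnor number mu = 8.

The Hessian of f at 0 has rank 0. Corank 2; j^3 = u^3 is a perfect cube, so E-series; the 5-jet and mu = 8 give E_8.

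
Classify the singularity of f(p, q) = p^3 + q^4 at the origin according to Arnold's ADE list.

E_6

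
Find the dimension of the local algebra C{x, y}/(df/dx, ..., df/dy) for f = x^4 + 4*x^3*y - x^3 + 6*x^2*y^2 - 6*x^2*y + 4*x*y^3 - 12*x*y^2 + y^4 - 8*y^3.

6

The Hessian of f at 0 is [[0, 0], [0, 0]] with rank 0, so corank 2. A Groebner basis of the Jacobian ideal J(f) in C{x,y} is {y^4, x*y^2 + 5*y^3/3, x^2 + 4*x*y + 4*y^2}; counting standard monomials gives mu = 6. Corank 2; j^3 = -(x + 2*y)^3 is a perfect cube, so E-series; the 4-jet and mu = 6 give E_6.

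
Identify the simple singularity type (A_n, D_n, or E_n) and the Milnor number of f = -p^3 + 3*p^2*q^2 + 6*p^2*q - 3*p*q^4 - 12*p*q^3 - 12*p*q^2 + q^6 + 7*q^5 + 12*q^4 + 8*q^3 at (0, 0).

Type E_8, Milnor number mu = 8.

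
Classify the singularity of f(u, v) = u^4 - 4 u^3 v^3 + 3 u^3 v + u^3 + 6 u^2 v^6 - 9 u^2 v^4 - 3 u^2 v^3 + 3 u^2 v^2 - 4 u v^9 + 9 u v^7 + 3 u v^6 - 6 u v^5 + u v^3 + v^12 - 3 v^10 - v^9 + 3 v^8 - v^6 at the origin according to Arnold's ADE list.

E_7

The Hessian of f at 0 has rank 0. Corank 2; j^3 = u^3 is a perfect cube, so E-series; the 4-jet and mu = 7 give E_7.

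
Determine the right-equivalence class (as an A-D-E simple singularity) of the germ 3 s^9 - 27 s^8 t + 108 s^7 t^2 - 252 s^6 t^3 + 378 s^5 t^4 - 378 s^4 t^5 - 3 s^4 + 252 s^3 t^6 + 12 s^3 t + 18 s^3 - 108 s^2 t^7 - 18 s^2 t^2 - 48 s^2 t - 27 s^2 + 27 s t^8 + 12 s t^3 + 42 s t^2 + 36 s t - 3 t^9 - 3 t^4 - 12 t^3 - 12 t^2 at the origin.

A_{8}

The Hessian of f at 0 has rank 1. Corank 1: A-series; mu = 8 gives A_8.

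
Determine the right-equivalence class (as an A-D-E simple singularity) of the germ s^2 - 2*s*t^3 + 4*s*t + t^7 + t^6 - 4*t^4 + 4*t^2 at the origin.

The Hessian of f at 0 is [[2, 4], [4, 8]] with rank 1, so corank 1. A Groebner basis of the Jacobian ideal J(f) in C{s,t} is {-s + t^3 - 2*t, s^2 + 4*s*t + 4*t^2}; counting standard monomials gives mu = 6. Corank 1: A-series; mu = 6 gives A_6.

A_6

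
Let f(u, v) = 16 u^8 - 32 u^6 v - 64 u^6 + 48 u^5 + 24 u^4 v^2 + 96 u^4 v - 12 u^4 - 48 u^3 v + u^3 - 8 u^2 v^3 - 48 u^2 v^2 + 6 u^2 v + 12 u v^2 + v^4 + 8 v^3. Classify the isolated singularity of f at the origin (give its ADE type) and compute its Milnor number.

Type E6, Milnor number mu = 6.

The Hessian of f at 0 has rank 0. Corank 2; j^3 = (u + 2*v)^3 is a perfect cube, so E-series; the 4-jet and mu = 6 give E_6.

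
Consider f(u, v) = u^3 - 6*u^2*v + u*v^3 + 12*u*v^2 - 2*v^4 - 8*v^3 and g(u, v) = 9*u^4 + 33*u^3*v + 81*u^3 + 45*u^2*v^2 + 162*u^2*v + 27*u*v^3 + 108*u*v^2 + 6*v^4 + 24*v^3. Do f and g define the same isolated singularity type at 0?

Yes.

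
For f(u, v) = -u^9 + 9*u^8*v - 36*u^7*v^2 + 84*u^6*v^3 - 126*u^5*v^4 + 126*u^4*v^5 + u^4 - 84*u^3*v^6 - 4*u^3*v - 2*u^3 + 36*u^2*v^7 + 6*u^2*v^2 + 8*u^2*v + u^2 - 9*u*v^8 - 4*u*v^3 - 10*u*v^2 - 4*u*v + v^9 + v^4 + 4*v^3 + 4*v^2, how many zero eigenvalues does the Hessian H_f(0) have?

1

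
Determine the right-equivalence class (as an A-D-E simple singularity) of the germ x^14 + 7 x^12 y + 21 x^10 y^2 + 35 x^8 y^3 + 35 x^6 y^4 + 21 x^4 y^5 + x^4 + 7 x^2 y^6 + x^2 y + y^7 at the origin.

D8

The Hessian of f at 0 has rank 0. Corank 2; j^3 = x^2*y has shape L^2 M (L != M), so D-series; mu = 8 gives D_8.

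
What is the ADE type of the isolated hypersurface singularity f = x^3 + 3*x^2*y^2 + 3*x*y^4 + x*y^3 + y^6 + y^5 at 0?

The Hessian of f at 0 has rank 0. Corank 2; j^3 = x^3 is a perfect cube, so E-series; the 4-jet and mu = 7 give E_7.

E_7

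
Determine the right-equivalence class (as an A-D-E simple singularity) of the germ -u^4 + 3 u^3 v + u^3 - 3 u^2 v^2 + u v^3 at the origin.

The Hessian of f at 0 has rank 0. Corank 2; j^3 = u^3 is a perfect cube, so E-series; the 4-jet and mu = 7 give E_7.

E_7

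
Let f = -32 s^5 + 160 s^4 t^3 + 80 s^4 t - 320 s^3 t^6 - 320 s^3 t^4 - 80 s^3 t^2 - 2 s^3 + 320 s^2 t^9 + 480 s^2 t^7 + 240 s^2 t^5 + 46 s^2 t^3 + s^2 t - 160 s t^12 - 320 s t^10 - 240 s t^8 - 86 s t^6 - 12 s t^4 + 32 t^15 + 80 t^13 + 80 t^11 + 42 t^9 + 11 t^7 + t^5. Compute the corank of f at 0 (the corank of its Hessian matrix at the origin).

2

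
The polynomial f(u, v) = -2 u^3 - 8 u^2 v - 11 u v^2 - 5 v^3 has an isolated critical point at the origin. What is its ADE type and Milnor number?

The Hessian of f at 0 has rank 0. Corank 2; j^3 = -(u + v)*(2*u^2 + 6*u*v + 5*v^2) splits into three distinct lines over C (the quadratic factor has nonzero discriminant), so D_4.

Type D_4, Milnor number mu = 4.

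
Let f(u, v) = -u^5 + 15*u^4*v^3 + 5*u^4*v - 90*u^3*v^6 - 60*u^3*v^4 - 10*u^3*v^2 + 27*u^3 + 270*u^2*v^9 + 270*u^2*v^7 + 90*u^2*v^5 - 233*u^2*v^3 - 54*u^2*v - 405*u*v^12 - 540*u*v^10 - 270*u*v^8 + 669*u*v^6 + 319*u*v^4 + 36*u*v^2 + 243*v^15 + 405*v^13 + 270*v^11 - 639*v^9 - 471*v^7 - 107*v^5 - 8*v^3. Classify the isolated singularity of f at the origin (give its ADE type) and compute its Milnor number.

The Hessian of f at 0 has rank 0. Corank 2; j^3 = (3*u - 2*v)^3 is a perfect cube, so E-series; the 5-jet and mu = 8 give E_8.

Type E_{8}, Milnor number mu = 8.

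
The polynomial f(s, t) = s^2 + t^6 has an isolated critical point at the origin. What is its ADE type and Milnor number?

Type A5, Milnor number mu = 5.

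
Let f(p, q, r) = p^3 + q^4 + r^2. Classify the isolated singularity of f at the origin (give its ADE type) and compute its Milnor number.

Type E_{6}, Milnor number mu = 6.

The Hessian of f at 0 has rank 1. Corank 2; j^3 = p^3 is a perfect cube, so E-series; the 4-jet and mu = 6 give E_6.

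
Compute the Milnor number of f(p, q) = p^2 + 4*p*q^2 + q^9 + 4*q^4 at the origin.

The Hessian of f at 0 is [[2, 0], [0, 0]] with rank 1, so corank 1. A Groebner basis of the Jacobian ideal J(f) in C{p,q} is {p^4, p/2 + q^2}; counting standard monomials gives mu = 8. Corank 1: A-series; mu = 8 gives A_8.

8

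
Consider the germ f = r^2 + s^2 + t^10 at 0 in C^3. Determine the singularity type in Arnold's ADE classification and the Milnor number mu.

The Hessian of f at 0 has rank 2. Corank 1: A-series; mu = 9 gives A_9.

Type A_{9}, Milnor number mu = 9.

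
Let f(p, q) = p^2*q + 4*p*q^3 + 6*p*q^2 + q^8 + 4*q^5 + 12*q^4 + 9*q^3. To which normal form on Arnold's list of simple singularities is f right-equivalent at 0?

The Hessian of f at 0 has rank 0. Corank 2; j^3 = q*(p + 3*q)^2 has shape L^2 M (L != M), so D-series; mu = 9 gives D_9.

D_{9}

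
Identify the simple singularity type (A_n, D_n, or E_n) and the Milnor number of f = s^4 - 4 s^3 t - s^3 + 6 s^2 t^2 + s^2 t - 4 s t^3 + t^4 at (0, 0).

Type D_{5}, Milnor number mu = 5.

The Hessian of f at 0 has rank 0. Corank 2; j^3 = -s^2*(s - t) has shape L^2 M (L != M), so D-series; mu = 5 gives D_5.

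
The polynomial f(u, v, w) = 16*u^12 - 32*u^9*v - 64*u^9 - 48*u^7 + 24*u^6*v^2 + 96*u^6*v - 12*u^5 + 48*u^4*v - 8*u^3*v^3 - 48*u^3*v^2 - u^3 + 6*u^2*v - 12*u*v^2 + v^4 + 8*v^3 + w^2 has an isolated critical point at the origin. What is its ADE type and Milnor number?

The Hessian of f at 0 has rank 1. Corank 2; j^3 = -(u - 2*v)^3 is a perfect cube, so E-series; the 4-jet and mu = 6 give E_6.

Type E6, Milnor number mu = 6.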